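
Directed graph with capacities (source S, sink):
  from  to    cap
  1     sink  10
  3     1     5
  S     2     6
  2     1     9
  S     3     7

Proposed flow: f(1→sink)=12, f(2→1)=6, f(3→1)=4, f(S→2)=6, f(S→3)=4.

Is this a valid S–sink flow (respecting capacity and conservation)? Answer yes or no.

No

Capacity violated on 1→sink: flow 12 > capacity 10.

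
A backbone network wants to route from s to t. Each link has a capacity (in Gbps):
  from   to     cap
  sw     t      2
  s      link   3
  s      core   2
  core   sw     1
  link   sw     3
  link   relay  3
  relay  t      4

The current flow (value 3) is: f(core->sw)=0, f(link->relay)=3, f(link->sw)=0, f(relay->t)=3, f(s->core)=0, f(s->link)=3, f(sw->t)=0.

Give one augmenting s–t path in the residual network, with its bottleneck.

Residual along s->core->sw->t: s->core: 2, core->sw: 1, sw->t: 2.
Bottleneck = min = 1.

s->core->sw->t, bottleneck 1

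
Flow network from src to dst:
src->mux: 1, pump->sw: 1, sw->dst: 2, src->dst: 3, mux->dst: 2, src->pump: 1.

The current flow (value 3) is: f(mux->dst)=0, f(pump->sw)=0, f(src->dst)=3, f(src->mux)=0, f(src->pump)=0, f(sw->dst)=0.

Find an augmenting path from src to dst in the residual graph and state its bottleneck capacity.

Residual along src->mux->dst: src->mux: 1, mux->dst: 2.
Bottleneck = min = 1.

src->mux->dst, bottleneck 1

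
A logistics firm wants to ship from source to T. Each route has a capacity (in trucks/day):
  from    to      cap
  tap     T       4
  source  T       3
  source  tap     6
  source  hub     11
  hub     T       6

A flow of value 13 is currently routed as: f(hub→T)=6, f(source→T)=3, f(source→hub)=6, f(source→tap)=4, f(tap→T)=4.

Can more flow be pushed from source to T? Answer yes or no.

Residual reachable from source: {hub, source, tap}; T is not reachable.
Saturated cut: source→T, tap→T, hub→T with total capacity 13 = current flow value. Flow is maximum.

No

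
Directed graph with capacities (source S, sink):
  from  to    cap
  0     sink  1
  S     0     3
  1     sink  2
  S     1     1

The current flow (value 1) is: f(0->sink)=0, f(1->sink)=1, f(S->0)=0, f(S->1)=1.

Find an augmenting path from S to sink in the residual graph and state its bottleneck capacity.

Residual along S->0->sink: S->0: 3, 0->sink: 1.
Bottleneck = min = 1.

S->0->sink, bottleneck 1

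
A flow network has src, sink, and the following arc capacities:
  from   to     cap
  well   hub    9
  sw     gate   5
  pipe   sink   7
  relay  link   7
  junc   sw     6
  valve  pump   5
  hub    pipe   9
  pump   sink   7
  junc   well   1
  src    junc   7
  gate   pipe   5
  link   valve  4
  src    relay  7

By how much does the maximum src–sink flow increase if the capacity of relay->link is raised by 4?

Original max flow = 10.
Edge relay->link does not cross the min cut (source side {junc, link, relay, src, sw}), so extra capacity there cannot help.
New max flow = 10. Increase = 0.

0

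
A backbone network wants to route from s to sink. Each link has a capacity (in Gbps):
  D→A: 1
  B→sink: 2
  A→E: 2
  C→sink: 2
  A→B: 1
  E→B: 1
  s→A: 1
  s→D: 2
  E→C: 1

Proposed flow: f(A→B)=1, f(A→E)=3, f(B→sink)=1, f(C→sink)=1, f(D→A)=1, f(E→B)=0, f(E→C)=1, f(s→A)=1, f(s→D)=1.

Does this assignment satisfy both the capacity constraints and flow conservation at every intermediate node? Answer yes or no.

No

Capacity violated on A→E: flow 3 > capacity 2.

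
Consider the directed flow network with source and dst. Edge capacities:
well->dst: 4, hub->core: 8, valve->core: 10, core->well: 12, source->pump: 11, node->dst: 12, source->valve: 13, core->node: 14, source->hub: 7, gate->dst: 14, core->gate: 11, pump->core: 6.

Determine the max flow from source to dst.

Augment source->pump->core->gate->dst: bottleneck 6. Total 6.
Augment source->hub->core->gate->dst: bottleneck 5. Total 11.
Augment source->hub->core->well->dst: bottleneck 2. Total 13.
Augment source->valve->core->well->dst: bottleneck 2. Total 15.
Augment source->valve->core->node->dst: bottleneck 8. Total 23.
No augmenting path remains in the residual graph.

23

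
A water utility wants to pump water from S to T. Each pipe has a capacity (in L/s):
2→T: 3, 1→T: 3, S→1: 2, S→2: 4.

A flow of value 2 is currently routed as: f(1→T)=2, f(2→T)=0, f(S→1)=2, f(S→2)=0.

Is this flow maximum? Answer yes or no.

No

Residual path S→2→T has bottleneck 3 > 0.
Pushing 3 along it raises the flow to 5, so the given flow is not maximum.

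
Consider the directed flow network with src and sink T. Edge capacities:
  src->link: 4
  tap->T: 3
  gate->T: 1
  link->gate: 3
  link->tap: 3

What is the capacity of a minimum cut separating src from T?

Max flow = 4 (via 2 augmenting paths).
In the residual at optimum, the set reachable from src is {src}.
Cut edges: src->link (cap 4). Sum = 4.

4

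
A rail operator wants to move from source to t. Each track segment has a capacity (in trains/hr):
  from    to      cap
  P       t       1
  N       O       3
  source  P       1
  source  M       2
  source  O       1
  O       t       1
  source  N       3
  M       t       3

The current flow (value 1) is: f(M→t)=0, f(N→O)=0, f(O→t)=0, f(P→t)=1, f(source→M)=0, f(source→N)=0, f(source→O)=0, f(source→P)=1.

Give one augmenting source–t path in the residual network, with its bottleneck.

Residual along source→O→t: source→O: 1, O→t: 1.
Bottleneck = min = 1.

source→O→t, bottleneck 1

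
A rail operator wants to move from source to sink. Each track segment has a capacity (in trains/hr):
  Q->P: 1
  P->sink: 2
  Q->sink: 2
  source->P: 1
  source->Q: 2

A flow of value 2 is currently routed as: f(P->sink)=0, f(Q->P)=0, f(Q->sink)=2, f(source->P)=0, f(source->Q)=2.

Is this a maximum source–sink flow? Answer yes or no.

Residual path source->P->sink has bottleneck 1 > 0.
Pushing 1 along it raises the flow to 3, so the given flow is not maximum.

No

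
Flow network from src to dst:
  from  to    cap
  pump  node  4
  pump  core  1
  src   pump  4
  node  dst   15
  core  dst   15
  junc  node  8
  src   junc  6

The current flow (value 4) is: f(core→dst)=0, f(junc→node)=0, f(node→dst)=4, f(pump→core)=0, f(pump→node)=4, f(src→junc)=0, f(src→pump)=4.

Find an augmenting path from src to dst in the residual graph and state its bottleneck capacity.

Residual along src→junc→node→dst: src→junc: 6, junc→node: 8, node→dst: 11.
Bottleneck = min = 6.

src→junc→node→dst, bottleneck 6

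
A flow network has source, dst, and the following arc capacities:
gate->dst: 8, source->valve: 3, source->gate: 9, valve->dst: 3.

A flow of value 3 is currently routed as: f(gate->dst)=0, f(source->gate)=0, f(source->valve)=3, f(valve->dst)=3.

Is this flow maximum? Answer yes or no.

No

Residual path source->gate->dst has bottleneck 8 > 0.
Pushing 8 along it raises the flow to 11, so the given flow is not maximum.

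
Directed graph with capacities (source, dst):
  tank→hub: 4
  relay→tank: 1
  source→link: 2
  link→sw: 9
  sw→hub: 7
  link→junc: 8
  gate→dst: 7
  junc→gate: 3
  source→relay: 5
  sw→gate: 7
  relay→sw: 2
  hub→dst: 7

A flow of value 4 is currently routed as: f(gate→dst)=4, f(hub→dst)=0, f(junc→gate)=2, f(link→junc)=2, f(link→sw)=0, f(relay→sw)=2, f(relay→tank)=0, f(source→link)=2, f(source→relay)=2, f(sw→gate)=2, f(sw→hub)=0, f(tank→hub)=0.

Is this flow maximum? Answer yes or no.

Residual path source→relay→tank→hub→dst has bottleneck 1 > 0.
Pushing 1 along it raises the flow to 5, so the given flow is not maximum.

No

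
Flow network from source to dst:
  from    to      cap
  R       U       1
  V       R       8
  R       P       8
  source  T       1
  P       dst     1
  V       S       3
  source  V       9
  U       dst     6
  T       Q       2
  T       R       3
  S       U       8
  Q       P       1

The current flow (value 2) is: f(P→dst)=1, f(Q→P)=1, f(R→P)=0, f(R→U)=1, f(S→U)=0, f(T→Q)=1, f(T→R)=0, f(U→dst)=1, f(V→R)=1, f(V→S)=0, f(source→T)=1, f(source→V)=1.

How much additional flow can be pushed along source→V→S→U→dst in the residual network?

3

Residual capacities along the path: source→V: 8, V→S: 3, S→U: 8, U→dst: 5.
Minimum is 3.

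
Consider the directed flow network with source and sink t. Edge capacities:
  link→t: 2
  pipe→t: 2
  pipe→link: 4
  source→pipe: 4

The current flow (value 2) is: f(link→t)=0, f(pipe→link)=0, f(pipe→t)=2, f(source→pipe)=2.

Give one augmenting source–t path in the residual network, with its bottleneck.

Residual along source→pipe→link→t: source→pipe: 2, pipe→link: 4, link→t: 2.
Bottleneck = min = 2.

source→pipe→link→t, bottleneck 2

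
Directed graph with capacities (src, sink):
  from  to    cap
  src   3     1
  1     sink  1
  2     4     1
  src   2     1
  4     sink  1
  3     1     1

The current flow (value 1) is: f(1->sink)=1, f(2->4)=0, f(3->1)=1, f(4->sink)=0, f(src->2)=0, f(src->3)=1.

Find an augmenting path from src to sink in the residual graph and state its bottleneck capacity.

Residual along src->2->4->sink: src->2: 1, 2->4: 1, 4->sink: 1.
Bottleneck = min = 1.

src->2->4->sink, bottleneck 1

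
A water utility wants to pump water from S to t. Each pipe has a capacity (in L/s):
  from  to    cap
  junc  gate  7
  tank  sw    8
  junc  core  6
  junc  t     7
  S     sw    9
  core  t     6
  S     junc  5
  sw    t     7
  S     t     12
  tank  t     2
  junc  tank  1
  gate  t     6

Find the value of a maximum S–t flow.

Augment S→t: bottleneck 12. Total 12.
Augment S→junc→t: bottleneck 5. Total 17.
Augment S→sw→t: bottleneck 7. Total 24.
No augmenting path remains in the residual graph.

24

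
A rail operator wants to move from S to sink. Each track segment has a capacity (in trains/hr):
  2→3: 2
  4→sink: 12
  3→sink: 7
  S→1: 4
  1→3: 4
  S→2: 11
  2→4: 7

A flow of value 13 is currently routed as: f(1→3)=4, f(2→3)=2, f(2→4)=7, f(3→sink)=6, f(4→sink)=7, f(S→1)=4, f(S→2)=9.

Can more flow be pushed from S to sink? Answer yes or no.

No

Residual reachable from S: {2, S}; sink is not reachable.
Saturated cut: S→1, 2→3, 2→4 with total capacity 13 = current flow value. Flow is maximum.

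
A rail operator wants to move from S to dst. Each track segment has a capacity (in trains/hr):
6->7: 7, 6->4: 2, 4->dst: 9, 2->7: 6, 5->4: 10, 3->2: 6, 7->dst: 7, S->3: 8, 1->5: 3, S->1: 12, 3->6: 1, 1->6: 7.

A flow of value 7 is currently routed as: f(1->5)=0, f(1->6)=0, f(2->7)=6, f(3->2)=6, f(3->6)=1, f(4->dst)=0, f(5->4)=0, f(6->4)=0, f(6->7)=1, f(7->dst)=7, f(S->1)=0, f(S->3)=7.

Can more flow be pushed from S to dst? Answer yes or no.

Yes

Residual path S->1->6->4->dst has bottleneck 2 > 0.
Pushing 2 along it raises the flow to 9, so the given flow is not maximum.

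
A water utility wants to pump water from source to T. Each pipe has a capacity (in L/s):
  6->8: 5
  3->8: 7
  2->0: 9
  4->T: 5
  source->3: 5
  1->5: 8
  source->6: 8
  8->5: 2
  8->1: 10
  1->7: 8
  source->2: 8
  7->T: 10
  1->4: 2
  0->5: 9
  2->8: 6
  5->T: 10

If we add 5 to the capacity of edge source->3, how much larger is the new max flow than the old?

Original max flow = 18.
After raising cap(source->3), augmenting paths through that edge carry 2 more units.
New max flow = 20. Increase = 2.

2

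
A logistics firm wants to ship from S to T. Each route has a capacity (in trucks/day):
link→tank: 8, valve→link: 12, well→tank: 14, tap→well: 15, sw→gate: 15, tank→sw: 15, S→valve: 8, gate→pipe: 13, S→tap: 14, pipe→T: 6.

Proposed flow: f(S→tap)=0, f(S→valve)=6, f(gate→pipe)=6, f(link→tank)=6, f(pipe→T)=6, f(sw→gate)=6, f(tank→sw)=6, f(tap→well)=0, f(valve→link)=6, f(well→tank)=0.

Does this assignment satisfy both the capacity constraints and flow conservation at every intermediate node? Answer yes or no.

Every edge has 0 ≤ f(e) ≤ cap(e).
At each intermediate node, inflow equals outflow.

Yes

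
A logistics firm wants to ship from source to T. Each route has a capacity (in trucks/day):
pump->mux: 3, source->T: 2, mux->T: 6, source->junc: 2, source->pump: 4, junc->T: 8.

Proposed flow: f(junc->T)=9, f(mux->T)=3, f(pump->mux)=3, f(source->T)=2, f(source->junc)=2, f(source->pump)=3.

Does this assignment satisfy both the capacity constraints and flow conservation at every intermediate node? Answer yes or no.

No

Capacity violated on junc->T: flow 9 > capacity 8.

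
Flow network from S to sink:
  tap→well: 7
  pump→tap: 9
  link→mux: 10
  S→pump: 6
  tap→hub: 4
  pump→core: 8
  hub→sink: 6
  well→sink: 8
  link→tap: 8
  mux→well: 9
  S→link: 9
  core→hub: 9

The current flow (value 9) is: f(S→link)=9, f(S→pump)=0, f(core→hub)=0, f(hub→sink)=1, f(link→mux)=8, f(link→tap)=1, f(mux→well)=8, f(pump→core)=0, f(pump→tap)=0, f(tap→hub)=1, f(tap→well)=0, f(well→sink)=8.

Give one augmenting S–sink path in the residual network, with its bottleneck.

S→pump→tap→hub→sink, bottleneck 3

Residual along S→pump→tap→hub→sink: S→pump: 6, pump→tap: 9, tap→hub: 3, hub→sink: 5.
Bottleneck = min = 3.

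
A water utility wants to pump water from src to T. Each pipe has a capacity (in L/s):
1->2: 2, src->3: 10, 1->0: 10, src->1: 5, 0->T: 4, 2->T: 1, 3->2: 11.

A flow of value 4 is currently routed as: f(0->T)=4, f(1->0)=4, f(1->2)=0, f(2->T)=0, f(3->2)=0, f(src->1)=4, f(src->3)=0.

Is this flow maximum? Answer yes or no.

Residual path src->1->2->T has bottleneck 1 > 0.
Pushing 1 along it raises the flow to 5, so the given flow is not maximum.

No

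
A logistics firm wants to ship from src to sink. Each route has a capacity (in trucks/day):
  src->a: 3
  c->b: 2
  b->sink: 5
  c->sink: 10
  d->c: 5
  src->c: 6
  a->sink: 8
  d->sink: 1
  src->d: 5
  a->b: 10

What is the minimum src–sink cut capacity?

14

Max flow = 14 (via 4 augmenting paths).
In the residual at optimum, the set reachable from src is {src}.
Cut edges: src->a (cap 3), src->d (cap 5), src->c (cap 6). Sum = 14.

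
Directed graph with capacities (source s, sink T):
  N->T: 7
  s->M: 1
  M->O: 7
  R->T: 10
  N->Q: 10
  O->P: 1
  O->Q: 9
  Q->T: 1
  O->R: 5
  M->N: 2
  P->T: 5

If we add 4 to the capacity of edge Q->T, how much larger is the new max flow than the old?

0

Original max flow = 1.
Edge Q->T does not cross the min cut (source side {s}), so extra capacity there cannot help.
New max flow = 1. Increase = 0.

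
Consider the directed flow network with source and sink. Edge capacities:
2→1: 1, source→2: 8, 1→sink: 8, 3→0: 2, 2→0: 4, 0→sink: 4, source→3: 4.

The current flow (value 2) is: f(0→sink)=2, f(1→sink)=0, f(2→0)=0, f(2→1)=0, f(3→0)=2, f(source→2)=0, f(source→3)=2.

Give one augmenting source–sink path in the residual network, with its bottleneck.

Residual along source→2→0→sink: source→2: 8, 2→0: 4, 0→sink: 2.
Bottleneck = min = 2.

source→2→0→sink, bottleneck 2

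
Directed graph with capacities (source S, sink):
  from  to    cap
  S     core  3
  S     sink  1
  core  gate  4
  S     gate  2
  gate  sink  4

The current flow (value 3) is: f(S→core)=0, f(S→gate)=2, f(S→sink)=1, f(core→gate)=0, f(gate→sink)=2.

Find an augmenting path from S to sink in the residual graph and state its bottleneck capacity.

Residual along S→core→gate→sink: S→core: 3, core→gate: 4, gate→sink: 2.
Bottleneck = min = 2.

S→core→gate→sink, bottleneck 2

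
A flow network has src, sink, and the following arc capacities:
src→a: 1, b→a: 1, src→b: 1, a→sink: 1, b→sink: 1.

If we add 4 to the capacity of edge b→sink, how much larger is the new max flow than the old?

0

Original max flow = 2.
Edge b→sink does not cross the min cut (source side {src}), so extra capacity there cannot help.
New max flow = 2. Increase = 0.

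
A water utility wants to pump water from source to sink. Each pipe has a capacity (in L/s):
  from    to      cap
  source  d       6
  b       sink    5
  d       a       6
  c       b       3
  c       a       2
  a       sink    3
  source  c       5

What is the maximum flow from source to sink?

Augment source→c→b→sink: bottleneck 3. Total 3.
Augment source→c→a→sink: bottleneck 2. Total 5.
Augment source→d→a→sink: bottleneck 1. Total 6.
No augmenting path remains in the residual graph.

6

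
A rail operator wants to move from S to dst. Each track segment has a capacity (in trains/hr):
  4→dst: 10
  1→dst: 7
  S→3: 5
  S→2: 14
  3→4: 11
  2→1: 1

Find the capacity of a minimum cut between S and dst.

6

Max flow = 6 (via 2 augmenting paths).
In the residual at optimum, the set reachable from S is {2, S}.
Cut edges: 2→1 (cap 1), S→3 (cap 5). Sum = 6.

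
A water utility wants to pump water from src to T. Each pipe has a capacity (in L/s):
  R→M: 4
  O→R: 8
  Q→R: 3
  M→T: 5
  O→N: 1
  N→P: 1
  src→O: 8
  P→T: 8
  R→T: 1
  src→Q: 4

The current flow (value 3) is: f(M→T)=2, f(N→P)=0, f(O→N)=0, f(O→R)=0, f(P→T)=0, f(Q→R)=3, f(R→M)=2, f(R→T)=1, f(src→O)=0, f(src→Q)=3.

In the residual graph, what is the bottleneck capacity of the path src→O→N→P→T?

Residual capacities along the path: src→O: 8, O→N: 1, N→P: 1, P→T: 8.
Minimum is 1.

1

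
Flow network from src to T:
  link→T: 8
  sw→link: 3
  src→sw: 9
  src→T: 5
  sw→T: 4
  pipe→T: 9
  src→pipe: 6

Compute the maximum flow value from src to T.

18

Augment src→T: bottleneck 5. Total 5.
Augment src→sw→T: bottleneck 4. Total 9.
Augment src→pipe→T: bottleneck 6. Total 15.
Augment src→sw→link→T: bottleneck 3. Total 18.
No augmenting path remains in the residual graph.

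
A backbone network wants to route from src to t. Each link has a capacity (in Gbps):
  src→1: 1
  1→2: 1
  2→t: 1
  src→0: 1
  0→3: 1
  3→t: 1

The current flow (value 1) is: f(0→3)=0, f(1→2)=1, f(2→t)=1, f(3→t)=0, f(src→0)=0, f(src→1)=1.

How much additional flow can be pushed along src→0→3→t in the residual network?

Residual capacities along the path: src→0: 1, 0→3: 1, 3→t: 1.
Minimum is 1.

1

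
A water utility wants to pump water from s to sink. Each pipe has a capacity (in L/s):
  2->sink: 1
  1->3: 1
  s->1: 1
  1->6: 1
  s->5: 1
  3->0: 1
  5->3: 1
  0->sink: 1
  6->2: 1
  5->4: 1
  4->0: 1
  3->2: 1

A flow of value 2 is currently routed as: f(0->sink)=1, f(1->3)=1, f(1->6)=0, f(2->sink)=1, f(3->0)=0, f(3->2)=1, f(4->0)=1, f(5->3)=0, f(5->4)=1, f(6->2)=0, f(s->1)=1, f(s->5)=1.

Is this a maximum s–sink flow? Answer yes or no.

Residual reachable from s: {s}; sink is not reachable.
Saturated cut: s->5, s->1 with total capacity 2 = current flow value. Flow is maximum.

Yes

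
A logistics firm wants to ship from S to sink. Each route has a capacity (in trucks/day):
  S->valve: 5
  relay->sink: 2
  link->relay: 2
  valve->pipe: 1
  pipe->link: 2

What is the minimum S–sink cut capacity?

1

Max flow = 1 (via 1 augmenting path).
In the residual at optimum, the set reachable from S is {S, valve}.
Cut edges: valve->pipe (cap 1). Sum = 1.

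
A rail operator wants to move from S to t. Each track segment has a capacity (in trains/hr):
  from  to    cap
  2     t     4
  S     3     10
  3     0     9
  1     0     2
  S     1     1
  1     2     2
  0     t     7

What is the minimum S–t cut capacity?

8

Max flow = 8 (via 2 augmenting paths).
In the residual at optimum, the set reachable from S is {0, 3, S}.
Cut edges: S->1 (cap 1), 0->t (cap 7). Sum = 8.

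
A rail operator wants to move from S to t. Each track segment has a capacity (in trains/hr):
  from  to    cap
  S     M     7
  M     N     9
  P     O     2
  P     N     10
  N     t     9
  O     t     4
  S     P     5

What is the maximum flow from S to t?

11

Augment S→P→O→t: bottleneck 2. Total 2.
Augment S→P→N→t: bottleneck 3. Total 5.
Augment S→M→N→t: bottleneck 6. Total 11.
No augmenting path remains in the residual graph.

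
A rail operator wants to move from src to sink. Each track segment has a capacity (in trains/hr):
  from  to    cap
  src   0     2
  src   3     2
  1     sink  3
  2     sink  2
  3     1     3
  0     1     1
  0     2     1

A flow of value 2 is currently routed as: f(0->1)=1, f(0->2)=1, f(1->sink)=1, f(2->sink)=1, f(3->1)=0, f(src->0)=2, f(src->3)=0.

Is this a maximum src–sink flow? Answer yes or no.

Residual path src->3->1->sink has bottleneck 2 > 0.
Pushing 2 along it raises the flow to 4, so the given flow is not maximum.

No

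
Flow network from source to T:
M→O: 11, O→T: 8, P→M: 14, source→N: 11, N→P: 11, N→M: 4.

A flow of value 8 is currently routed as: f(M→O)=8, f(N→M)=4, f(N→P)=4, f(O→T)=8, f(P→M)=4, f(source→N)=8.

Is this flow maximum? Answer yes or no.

Yes

Residual reachable from source: {M, N, O, P, source}; T is not reachable.
Saturated cut: O→T with total capacity 8 = current flow value. Flow is maximum.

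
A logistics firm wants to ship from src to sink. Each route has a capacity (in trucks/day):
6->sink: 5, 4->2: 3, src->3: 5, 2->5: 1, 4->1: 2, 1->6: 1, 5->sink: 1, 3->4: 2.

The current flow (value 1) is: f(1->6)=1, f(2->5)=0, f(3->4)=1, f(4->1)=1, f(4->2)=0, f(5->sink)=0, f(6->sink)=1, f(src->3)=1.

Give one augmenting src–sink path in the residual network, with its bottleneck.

Residual along src->3->4->2->5->sink: src->3: 4, 3->4: 1, 4->2: 3, 2->5: 1, 5->sink: 1.
Bottleneck = min = 1.

src->3->4->2->5->sink, bottleneck 1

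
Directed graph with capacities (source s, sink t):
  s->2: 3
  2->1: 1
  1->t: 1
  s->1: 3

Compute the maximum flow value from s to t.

1

Augment s->1->t: bottleneck 1. Total 1.
No augmenting path remains in the residual graph.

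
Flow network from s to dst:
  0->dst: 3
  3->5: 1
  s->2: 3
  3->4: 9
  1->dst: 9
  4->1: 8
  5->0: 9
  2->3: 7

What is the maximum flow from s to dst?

3

Augment s->2->3->5->0->dst: bottleneck 1. Total 1.
Augment s->2->3->4->1->dst: bottleneck 2. Total 3.
No augmenting path remains in the residual graph.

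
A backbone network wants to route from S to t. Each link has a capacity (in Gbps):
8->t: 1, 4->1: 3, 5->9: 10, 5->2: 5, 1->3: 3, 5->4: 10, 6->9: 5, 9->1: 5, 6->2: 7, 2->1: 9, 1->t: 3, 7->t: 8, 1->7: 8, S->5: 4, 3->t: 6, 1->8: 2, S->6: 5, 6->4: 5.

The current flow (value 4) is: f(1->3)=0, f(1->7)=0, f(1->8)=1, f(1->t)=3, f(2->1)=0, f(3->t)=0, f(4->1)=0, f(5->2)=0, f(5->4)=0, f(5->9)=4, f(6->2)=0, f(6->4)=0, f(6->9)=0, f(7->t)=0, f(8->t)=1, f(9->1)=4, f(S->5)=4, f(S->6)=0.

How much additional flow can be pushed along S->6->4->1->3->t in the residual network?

3

Residual capacities along the path: S->6: 5, 6->4: 5, 4->1: 3, 1->3: 3, 3->t: 6.
Minimum is 3.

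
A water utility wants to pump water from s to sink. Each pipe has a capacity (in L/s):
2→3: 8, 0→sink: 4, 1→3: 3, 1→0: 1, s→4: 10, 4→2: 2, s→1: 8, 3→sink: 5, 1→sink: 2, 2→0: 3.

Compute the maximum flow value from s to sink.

8

Augment s→1→sink: bottleneck 2. Total 2.
Augment s→1→0→sink: bottleneck 1. Total 3.
Augment s→1→3→sink: bottleneck 3. Total 6.
Augment s→4→2→3→sink: bottleneck 2. Total 8.
No augmenting path remains in the residual graph.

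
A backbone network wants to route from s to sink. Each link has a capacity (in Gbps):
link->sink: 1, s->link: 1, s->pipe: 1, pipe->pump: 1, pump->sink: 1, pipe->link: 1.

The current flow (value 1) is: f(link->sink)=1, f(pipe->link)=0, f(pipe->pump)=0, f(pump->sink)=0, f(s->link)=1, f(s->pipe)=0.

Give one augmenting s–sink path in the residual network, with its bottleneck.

s->pipe->pump->sink, bottleneck 1

Residual along s->pipe->pump->sink: s->pipe: 1, pipe->pump: 1, pump->sink: 1.
Bottleneck = min = 1.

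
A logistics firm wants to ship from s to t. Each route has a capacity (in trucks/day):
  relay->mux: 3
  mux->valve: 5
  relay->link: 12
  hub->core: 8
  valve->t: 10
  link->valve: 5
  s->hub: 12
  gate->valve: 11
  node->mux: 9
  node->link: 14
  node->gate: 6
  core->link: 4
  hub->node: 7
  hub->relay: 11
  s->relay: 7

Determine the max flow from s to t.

10

Augment s->relay->mux->valve->t: bottleneck 3. Total 3.
Augment s->relay->link->valve->t: bottleneck 4. Total 7.
Augment s->hub->node->link->valve->t: bottleneck 1. Total 8.
Augment s->hub->node->gate->valve->t: bottleneck 2. Total 10.
No augmenting path remains in the residual graph.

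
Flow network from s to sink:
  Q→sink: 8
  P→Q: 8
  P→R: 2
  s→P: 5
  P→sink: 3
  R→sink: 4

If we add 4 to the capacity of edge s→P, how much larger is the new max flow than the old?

4

Original max flow = 5.
After raising cap(s→P), augmenting paths through that edge carry 4 more units.
New max flow = 9. Increase = 4.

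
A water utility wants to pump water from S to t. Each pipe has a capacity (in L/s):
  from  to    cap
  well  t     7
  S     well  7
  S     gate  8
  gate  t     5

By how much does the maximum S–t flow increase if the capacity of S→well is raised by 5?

Original max flow = 12.
Even with extra capacity on S→well, another cut of capacity 12 remains binding.
New max flow = 12. Increase = 0.

0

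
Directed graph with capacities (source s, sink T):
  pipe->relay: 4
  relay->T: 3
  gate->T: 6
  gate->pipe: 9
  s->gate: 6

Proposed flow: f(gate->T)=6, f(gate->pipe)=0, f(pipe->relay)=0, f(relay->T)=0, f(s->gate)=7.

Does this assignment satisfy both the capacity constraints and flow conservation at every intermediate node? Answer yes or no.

Capacity violated on s->gate: flow 7 > capacity 6.

No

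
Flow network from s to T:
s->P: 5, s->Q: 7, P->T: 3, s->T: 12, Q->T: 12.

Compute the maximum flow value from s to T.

22

Augment s->T: bottleneck 12. Total 12.
Augment s->Q->T: bottleneck 7. Total 19.
Augment s->P->T: bottleneck 3. Total 22.
No augmenting path remains in the residual graph.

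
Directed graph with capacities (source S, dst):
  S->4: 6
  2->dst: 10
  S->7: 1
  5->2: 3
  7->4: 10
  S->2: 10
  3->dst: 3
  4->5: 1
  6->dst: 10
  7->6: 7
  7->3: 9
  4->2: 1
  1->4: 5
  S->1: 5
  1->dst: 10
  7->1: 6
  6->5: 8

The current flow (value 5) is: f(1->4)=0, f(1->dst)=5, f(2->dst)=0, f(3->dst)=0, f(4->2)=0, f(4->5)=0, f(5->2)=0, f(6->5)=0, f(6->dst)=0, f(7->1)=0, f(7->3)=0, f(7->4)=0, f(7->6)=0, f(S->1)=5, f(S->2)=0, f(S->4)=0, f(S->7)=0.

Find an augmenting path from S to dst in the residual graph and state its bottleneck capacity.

S->2->dst, bottleneck 10

Residual along S->2->dst: S->2: 10, 2->dst: 10.
Bottleneck = min = 10.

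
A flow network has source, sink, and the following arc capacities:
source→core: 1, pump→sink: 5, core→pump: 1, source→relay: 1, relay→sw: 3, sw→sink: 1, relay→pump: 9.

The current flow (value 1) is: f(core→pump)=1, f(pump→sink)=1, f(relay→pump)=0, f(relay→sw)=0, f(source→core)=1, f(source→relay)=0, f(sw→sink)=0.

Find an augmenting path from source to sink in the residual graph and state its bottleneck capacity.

source→relay→pump→sink, bottleneck 1

Residual along source→relay→pump→sink: source→relay: 1, relay→pump: 9, pump→sink: 4.
Bottleneck = min = 1.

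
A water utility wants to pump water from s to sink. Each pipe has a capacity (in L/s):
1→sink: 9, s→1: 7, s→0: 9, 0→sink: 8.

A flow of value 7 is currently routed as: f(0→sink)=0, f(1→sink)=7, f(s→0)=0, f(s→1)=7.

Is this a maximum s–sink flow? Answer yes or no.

Residual path s→0→sink has bottleneck 8 > 0.
Pushing 8 along it raises the flow to 15, so the given flow is not maximum.

No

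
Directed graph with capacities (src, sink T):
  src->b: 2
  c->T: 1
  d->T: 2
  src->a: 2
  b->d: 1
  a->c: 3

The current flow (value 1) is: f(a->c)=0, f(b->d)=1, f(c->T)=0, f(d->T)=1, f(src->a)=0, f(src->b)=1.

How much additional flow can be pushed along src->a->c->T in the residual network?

1

Residual capacities along the path: src->a: 2, a->c: 3, c->T: 1.
Minimum is 1.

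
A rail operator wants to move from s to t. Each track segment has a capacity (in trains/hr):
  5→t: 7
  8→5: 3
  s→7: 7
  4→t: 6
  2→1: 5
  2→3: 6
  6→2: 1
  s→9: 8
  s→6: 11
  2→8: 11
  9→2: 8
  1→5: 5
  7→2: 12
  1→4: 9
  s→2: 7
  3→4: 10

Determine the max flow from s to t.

Augment s→2→3→4→t: bottleneck 6. Total 6.
Augment s→2→8→5→t: bottleneck 1. Total 7.
Augment s→6→2→8→5→t: bottleneck 1. Total 8.
Augment s→9→2→8→5→t: bottleneck 1. Total 9.
Augment s→9→2→1→5→t: bottleneck 4. Total 13.
No augmenting path remains in the residual graph.

13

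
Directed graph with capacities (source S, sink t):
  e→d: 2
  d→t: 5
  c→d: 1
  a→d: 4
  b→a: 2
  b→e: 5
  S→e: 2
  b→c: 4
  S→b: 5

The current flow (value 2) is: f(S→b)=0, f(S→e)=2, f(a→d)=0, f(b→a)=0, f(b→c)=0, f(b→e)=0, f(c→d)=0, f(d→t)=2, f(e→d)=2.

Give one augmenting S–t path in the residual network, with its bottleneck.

Residual along S→b→a→d→t: S→b: 5, b→a: 2, a→d: 4, d→t: 3.
Bottleneck = min = 2.

S→b→a→d→t, bottleneck 2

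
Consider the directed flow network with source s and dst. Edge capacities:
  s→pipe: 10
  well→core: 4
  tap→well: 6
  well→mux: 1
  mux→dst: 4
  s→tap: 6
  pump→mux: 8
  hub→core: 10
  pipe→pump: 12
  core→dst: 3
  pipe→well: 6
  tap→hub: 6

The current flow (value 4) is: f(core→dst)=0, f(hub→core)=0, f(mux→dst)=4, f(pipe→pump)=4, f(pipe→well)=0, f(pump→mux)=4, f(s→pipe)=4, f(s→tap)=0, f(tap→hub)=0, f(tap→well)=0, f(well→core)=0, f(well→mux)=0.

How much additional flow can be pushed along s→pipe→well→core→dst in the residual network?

Residual capacities along the path: s→pipe: 6, pipe→well: 6, well→core: 4, core→dst: 3.
Minimum is 3.

3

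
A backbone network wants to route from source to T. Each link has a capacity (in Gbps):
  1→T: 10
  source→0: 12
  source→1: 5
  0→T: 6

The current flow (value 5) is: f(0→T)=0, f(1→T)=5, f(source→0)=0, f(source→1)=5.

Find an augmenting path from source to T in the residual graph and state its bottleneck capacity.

source→0→T, bottleneck 6

Residual along source→0→T: source→0: 12, 0→T: 6.
Bottleneck = min = 6.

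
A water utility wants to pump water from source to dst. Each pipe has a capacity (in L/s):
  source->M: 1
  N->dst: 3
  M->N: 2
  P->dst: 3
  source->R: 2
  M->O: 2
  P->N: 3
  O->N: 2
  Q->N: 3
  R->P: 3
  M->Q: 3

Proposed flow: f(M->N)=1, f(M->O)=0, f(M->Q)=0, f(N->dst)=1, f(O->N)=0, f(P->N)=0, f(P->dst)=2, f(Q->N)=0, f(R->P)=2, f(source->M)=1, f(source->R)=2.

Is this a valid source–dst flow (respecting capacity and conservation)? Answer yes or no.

Yes

Every edge has 0 ≤ f(e) ≤ cap(e).
At each intermediate node, inflow equals outflow.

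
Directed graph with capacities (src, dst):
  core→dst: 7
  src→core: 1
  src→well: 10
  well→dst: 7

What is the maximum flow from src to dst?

Augment src→well→dst: bottleneck 7. Total 7.
Augment src→core→dst: bottleneck 1. Total 8.
No augmenting path remains in the residual graph.

8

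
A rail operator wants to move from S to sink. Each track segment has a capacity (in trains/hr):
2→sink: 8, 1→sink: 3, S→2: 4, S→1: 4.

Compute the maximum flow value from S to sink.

Augment S→2→sink: bottleneck 4. Total 4.
Augment S→1→sink: bottleneck 3. Total 7.
No augmenting path remains in the residual graph.

7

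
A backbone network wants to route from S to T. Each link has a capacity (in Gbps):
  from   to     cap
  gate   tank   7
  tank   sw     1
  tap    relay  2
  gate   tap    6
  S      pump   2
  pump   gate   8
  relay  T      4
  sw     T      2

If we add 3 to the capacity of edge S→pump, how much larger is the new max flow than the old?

1

Original max flow = 2.
After raising cap(S→pump), augmenting paths through that edge carry 1 more unit.
New max flow = 3. Increase = 1.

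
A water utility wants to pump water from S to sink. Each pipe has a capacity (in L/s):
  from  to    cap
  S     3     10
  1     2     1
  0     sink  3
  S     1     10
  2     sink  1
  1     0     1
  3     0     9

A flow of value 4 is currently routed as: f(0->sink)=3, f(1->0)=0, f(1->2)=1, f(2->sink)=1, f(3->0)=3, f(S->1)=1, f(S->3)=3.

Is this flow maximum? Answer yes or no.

Residual reachable from S: {0, 1, 3, S}; sink is not reachable.
Saturated cut: 1->2, 0->sink with total capacity 4 = current flow value. Flow is maximum.

Yes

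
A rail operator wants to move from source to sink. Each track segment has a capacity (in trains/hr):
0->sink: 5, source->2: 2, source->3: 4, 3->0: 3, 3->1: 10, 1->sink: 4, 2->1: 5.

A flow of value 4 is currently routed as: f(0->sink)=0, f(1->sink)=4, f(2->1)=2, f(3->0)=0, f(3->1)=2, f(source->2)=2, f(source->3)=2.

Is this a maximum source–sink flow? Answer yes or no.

Residual path source->3->0->sink has bottleneck 2 > 0.
Pushing 2 along it raises the flow to 6, so the given flow is not maximum.

No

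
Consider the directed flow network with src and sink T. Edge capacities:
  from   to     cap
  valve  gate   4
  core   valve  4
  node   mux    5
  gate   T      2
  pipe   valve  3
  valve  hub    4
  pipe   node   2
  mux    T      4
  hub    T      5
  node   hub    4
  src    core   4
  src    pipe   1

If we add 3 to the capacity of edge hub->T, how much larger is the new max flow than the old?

Original max flow = 5.
Edge hub->T does not cross the min cut (source side {src}), so extra capacity there cannot help.
New max flow = 5. Increase = 0.

0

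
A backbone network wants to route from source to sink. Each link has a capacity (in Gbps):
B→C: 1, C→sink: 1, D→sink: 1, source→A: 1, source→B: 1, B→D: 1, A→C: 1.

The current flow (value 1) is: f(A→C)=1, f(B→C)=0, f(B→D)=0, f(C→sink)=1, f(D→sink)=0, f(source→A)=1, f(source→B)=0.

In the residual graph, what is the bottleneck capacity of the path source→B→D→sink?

1

Residual capacities along the path: source→B: 1, B→D: 1, D→sink: 1.
Minimum is 1.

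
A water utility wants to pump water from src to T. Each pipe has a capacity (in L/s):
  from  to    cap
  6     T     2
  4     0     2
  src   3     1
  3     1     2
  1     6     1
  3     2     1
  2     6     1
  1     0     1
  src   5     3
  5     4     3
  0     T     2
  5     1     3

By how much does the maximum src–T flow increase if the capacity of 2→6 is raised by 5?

0

Original max flow = 4.
Edge 2→6 does not cross the min cut (source side {src}), so extra capacity there cannot help.
New max flow = 4. Increase = 0.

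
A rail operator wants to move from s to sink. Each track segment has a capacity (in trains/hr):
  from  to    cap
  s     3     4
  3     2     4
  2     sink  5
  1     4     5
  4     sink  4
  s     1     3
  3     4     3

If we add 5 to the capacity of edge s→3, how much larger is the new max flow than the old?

1

Original max flow = 7.
After raising cap(s→3), augmenting paths through that edge carry 1 more unit.
New max flow = 8. Increase = 1.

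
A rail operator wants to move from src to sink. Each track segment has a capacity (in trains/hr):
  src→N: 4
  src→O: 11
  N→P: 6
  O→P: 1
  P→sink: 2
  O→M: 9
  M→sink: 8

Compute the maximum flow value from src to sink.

10

Augment src→N→P→sink: bottleneck 2. Total 2.
Augment src→O→M→sink: bottleneck 8. Total 10.
No augmenting path remains in the residual graph.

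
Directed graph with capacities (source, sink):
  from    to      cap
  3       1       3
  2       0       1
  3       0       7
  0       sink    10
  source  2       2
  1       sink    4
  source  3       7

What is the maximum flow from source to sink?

8

Augment source→3→1→sink: bottleneck 3. Total 3.
Augment source→3→0→sink: bottleneck 4. Total 7.
Augment source→2→0→sink: bottleneck 1. Total 8.
No augmenting path remains in the residual graph.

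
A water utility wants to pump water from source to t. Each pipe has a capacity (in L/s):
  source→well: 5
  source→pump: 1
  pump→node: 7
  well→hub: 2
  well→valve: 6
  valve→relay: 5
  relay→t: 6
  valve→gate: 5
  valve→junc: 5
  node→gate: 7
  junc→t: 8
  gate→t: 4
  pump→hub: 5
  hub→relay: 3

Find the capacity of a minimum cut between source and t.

6

Max flow = 6 (via 3 augmenting paths).
In the residual at optimum, the set reachable from source is {source}.
Cut edges: source→pump (cap 1), source→well (cap 5). Sum = 6.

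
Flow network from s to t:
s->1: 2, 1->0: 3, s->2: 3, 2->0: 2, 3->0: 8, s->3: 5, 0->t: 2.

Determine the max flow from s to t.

Augment s->1->0->t: bottleneck 2. Total 2.
No augmenting path remains in the residual graph.

2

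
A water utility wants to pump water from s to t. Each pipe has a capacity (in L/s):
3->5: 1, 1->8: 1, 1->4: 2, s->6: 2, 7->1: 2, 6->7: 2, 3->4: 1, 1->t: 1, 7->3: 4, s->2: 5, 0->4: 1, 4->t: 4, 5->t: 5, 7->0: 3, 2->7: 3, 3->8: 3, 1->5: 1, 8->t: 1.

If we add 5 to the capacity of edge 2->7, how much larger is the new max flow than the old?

1

Original max flow = 5.
After raising cap(2->7), augmenting paths through that edge carry 1 more unit.
New max flow = 6. Increase = 1.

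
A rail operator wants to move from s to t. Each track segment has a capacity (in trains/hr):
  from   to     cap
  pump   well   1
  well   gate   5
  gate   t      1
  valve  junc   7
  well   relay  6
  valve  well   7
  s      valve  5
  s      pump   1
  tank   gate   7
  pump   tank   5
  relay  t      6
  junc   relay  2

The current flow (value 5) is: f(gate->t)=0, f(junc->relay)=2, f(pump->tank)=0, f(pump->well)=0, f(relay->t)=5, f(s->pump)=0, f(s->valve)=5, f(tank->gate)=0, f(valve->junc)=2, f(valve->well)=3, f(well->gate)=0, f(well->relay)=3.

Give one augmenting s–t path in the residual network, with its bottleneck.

Residual along s->pump->well->relay->t: s->pump: 1, pump->well: 1, well->relay: 3, relay->t: 1.
Bottleneck = min = 1.

s->pump->well->relay->t, bottleneck 1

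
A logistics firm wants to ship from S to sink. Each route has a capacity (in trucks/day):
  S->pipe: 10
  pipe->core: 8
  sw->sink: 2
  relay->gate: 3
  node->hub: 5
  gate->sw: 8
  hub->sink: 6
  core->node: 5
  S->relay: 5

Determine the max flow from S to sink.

Augment S->relay->gate->sw->sink: bottleneck 2. Total 2.
Augment S->pipe->core->node->hub->sink: bottleneck 5. Total 7.
No augmenting path remains in the residual graph.

7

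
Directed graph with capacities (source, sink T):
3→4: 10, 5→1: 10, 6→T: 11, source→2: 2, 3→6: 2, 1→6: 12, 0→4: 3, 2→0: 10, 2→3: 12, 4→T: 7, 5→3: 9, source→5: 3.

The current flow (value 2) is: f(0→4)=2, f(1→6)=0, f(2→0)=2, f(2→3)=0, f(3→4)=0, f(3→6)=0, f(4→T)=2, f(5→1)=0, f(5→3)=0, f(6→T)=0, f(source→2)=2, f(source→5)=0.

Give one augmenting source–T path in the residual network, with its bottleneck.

source→5→3→4→T, bottleneck 3

Residual along source→5→3→4→T: source→5: 3, 5→3: 9, 3→4: 10, 4→T: 5.
Bottleneck = min = 3.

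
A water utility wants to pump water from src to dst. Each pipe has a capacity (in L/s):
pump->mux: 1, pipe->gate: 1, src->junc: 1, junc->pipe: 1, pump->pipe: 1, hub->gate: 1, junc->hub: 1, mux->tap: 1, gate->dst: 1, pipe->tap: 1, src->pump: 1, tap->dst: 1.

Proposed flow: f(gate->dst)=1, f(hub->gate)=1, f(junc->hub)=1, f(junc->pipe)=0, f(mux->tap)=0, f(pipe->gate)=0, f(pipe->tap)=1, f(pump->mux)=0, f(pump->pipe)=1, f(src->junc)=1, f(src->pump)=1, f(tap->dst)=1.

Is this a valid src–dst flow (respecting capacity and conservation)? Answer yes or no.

Yes

Every edge has 0 ≤ f(e) ≤ cap(e).
At each intermediate node, inflow equals outflow.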